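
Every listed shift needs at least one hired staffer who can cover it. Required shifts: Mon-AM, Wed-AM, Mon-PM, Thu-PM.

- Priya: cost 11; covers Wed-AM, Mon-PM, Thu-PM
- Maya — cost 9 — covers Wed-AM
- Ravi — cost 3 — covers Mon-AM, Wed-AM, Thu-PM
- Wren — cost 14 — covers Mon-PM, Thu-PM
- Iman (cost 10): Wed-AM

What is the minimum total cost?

Choose Priya and Ravi: together they cover Mon-AM, Wed-AM, Mon-PM, Thu-PM — every shift.
Total cost: 11 + 3 = 14.
No cover costs less than 14.

14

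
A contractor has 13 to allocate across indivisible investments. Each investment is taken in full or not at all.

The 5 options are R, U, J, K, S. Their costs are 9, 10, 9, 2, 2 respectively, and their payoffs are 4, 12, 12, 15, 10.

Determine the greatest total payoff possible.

This is an integer program with binary decision variables.
Take J, K, and S: cost 9 + 2 + 2 = 13 ≤ 13, payoff 12 + 15 + 10 = 37.
No other feasible combination does better.

37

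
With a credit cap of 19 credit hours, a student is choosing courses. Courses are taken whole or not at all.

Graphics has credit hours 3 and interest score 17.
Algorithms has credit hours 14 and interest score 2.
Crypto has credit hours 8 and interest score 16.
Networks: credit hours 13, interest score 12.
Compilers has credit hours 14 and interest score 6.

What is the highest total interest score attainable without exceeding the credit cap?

Treat it as a binary knapsack problem.
Take Graphics and Crypto: credit hours 3 + 8 = 11 ≤ 19, interest score 17 + 16 = 33.
No other feasible combination does better.

33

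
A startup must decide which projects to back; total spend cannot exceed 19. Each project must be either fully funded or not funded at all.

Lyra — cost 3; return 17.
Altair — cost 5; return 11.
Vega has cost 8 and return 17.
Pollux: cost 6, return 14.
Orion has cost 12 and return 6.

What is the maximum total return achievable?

48

This is an integer program with binary decision variables.
Lyra + Altair + Pollux: cost 3 + 5 + 6 = 14 ≤ 19, return 17 + 11 + 14 = 42.
Lyra + Vega + Pollux: cost 3 + 8 + 6 = 17 ≤ 19, return 17 + 17 + 14 = 48.
Lyra + Altair + Vega: cost 3 + 5 + 8 = 16 ≤ 19, return 17 + 11 + 17 = 45.
Best is Lyra, Vega, and Pollux with total return 48.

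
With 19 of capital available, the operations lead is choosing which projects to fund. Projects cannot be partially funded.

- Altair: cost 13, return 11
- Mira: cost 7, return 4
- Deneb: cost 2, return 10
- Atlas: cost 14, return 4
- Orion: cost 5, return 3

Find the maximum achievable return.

21

Allowing fractional choices, the relaxed optimum would be about 23.4, but projects are indivisible.
Mira + Deneb + Orion: cost 7 + 2 + 5 = 14 ≤ 19, return 4 + 10 + 3 = 17.
Mira + Deneb: cost 7 + 2 = 9 ≤ 19, return 4 + 10 = 14.
Altair + Deneb: cost 13 + 2 = 15 ≤ 19, return 11 + 10 = 21.
Best is Altair and Deneb with total return 21.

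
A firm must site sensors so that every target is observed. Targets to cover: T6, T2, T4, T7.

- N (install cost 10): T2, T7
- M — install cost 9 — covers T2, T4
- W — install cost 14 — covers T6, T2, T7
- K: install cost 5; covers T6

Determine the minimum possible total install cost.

Choose M and W: together they cover T6, T2, T4, T7 — every target.
Total install cost: 9 + 14 = 23.

23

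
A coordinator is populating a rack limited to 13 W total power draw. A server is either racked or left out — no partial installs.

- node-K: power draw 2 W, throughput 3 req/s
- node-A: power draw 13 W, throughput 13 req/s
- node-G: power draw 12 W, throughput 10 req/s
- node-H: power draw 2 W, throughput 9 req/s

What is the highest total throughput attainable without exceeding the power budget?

node-K + node-H: power draw 2 + 2 = 4 ≤ 13, throughput 3 + 9 = 12.
node-A: power draw 13 ≤ 13, throughput 13.
node-G: power draw 12 ≤ 13, throughput 10.
Best is node-A with total throughput 13.

13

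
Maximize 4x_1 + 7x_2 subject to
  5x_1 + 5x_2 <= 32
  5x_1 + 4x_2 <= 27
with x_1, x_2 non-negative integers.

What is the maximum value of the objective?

42

The continuous relaxation peaks at (0, 6.4) with value 44.80; rounding to a feasible lattice point costs some objective.
(x_1,x_2)=(0,6): 5·0+5·6=30≤32, 5·0+4·6=24≤27, objective 42.
(x_1,x_2)=(1,5): 5·1+5·5=30≤32, 5·1+4·5=25≤27, objective 39.
(x_1,x_2)=(0,5): 5·0+5·5=25≤32, 5·0+4·5=20≤27, objective 35.
Maximum is 42 at (x_1,x_2)=(0,6).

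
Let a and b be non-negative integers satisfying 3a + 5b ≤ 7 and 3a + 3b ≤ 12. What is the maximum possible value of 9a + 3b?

(a,b)=(2,0): 3·2+5·0=6≤7, 3·2+3·0=6≤12, objective 18.
(a,b)=(1,0): 3·1+5·0=3≤7, 3·1+3·0=3≤12, objective 9.
No feasible integer point exceeds 18.

18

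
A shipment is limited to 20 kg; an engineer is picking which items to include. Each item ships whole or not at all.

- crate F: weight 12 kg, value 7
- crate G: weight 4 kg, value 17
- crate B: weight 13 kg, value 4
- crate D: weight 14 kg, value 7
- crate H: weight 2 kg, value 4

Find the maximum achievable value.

28

This is an integer program with binary decision variables.
Allowing fractional choices, the relaxed optimum would be about 29.0, but items are indivisible.
crate F + crate G + crate H: weight 12 + 4 + 2 = 18 ≤ 20, value 7 + 17 + 4 = 28.
crate G + crate B + crate H: weight 4 + 13 + 2 = 19 ≤ 20, value 17 + 4 + 4 = 25.
crate G + crate D + crate H: weight 4 + 14 + 2 = 20 ≤ 20, value 17 + 7 + 4 = 28.
The maximum value is 28; one optimal choice is crate F, crate G, and crate H.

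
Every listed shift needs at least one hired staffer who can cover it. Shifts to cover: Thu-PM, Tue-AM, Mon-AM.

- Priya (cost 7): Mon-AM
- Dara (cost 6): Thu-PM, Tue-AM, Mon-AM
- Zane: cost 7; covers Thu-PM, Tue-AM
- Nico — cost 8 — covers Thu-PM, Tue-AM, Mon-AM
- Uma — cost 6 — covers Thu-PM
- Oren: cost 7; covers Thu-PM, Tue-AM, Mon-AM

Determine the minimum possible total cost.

6

Dara alone covers Thu-PM, Tue-AM, Mon-AM — every shift.
Total cost: 6.
No cover costs less than 6.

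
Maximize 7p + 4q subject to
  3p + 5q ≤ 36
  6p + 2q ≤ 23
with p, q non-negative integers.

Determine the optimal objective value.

34

Relaxing integrality, the LP optimum is 37.04 at (p,q) = (1.79, 6.12), which is not an integer point.
(p,q)=(2,5): 3·2+5·5=31≤36, 6·2+2·5=22≤23, objective 34.
(p,q)=(1,6): 3·1+5·6=33≤36, 6·1+2·6=18≤23, objective 31.
(p,q)=(2,4): 3·2+5·4=26≤36, 6·2+2·4=20≤23, objective 30.
No feasible integer point exceeds 34.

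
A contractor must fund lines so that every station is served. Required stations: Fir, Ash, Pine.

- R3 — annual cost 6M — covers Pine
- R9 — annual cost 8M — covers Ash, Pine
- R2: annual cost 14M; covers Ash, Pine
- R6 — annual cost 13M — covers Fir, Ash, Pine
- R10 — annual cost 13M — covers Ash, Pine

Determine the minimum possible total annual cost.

This is a weighted set-cover instance.
The greedy cost-per-new-station heuristic would pick R9 and R6 for 21, but a cheaper cover exists.
R6 alone covers Fir, Ash, Pine — every station.
Total annual cost: 13.
No cover costs less than 13.

13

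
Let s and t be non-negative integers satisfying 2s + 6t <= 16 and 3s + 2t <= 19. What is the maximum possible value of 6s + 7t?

37

Relaxing integrality, the LP optimum is 40.14 at (s,t) = (5.86, 0.714), which is not an integer point.
(s,t)=(5,1): 2·5+6·1=16≤16, 3·5+2·1=17≤19, objective 37.
(s,t)=(6,0): 2·6+6·0=12≤16, 3·6+2·0=18≤19, objective 36.
(s,t)=(4,1): 2·4+6·1=14≤16, 3·4+2·1=14≤19, objective 31.
The best lattice point is (5,1), giving 37.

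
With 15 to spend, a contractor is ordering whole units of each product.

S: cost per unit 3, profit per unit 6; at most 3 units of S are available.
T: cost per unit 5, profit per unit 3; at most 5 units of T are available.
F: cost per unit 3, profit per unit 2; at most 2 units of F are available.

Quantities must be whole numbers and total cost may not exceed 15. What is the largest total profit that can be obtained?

This is a bounded integer knapsack.
S has the best ratio (6/3); taking only S gives at most 3×6 = 18 (stopped by the supply cap of 3).
Mixing does better — 3×S and 2×F: cost 15 ≤ 15, profit 3·6 + 2·2 = 22.

22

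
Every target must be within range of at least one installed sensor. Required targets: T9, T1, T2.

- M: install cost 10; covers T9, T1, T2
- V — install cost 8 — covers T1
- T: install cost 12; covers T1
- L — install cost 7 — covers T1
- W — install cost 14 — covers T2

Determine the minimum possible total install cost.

This is a weighted set-cover instance.
M alone covers T9, T1, T2 — every target.
Total install cost: 10.
No cover costs less than 10.

10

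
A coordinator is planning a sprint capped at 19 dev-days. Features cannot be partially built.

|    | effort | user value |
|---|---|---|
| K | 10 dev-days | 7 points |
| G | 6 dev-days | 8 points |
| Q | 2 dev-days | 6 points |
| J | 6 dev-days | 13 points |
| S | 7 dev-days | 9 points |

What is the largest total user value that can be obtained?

30

Q + J + S: effort 2 + 6 + 7 = 15 ≤ 19, user value 6 + 13 + 9 = 28.
G + Q + J: effort 6 + 2 + 6 = 14 ≤ 19, user value 8 + 6 + 13 = 27.
G + J + S: effort 6 + 6 + 7 = 19 ≤ 19, user value 8 + 13 + 9 = 30.
Best is G, J, and S with total user value 30.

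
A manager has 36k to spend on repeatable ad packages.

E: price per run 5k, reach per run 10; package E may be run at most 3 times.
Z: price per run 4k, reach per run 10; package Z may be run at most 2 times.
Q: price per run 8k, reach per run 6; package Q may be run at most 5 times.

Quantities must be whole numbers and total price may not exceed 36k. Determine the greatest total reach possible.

2×E, 2×Z, and 2×Q: price 34 ≤ 36, reach 2·10 + 2·10 + 2·6 = 52.
3×E, 2×Z, and 1×Q: price 31 ≤ 36, reach 3·10 + 2·10 + 1·6 = 56.
Best is 56.

56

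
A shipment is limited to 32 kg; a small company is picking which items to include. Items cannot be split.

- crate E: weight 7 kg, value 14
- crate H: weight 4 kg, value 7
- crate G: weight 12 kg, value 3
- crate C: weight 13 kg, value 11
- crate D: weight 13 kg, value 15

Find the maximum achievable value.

Treat it as a binary knapsack problem.
crate E + crate H + crate D: weight 7 + 4 + 13 = 24 ≤ 32, value 14 + 7 + 15 = 36.
crate E + crate H + crate C: weight 7 + 4 + 13 = 24 ≤ 32, value 14 + 7 + 11 = 32.
crate H + crate C + crate D: weight 4 + 13 + 13 = 30 ≤ 32, value 7 + 11 + 15 = 33.
Best is crate E, crate H, and crate D with total value 36.

36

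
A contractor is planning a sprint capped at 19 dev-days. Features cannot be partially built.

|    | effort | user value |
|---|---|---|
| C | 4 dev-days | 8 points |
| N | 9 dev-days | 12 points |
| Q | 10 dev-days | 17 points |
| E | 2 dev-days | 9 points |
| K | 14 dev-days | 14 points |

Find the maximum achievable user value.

34

N + Q: effort 9 + 10 = 19 ≤ 19, user value 12 + 17 = 29.
C + N + E: effort 4 + 9 + 2 = 15 ≤ 19, user value 8 + 12 + 9 = 29.
C + Q + E: effort 4 + 10 + 2 = 16 ≤ 19, user value 8 + 17 + 9 = 34.
Best is C, Q, and E with total user value 34.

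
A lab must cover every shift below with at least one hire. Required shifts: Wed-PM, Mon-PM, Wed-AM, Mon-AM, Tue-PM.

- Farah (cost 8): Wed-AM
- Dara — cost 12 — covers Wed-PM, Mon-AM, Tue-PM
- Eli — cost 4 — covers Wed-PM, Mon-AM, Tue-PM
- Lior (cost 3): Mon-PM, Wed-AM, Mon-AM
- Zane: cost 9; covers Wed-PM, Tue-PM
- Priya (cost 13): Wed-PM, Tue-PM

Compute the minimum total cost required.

This is an integer covering problem.
Choose Eli and Lior: together they cover Wed-PM, Mon-PM, Wed-AM, Mon-AM, Tue-PM — every shift.
Total cost: 4 + 3 = 7.

7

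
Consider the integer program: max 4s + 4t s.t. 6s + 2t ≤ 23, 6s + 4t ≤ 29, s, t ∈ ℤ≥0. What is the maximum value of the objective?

(s,t)=(0,7) is feasible, giving 28.
(s,t)=(0,6) is feasible, giving 24.
No feasible integer point exceeds 28.

28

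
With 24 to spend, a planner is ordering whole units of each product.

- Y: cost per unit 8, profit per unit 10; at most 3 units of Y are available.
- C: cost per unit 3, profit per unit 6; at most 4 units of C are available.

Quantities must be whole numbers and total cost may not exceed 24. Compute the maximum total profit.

34

This is a bounded integer knapsack.
C has the best ratio (6/3); taking only C gives at most 4×6 = 24 (stopped by the supply cap of 4).
Mixing does better — 1×Y and 4×C: cost 20 ≤ 24, profit 1·10 + 4·6 = 34.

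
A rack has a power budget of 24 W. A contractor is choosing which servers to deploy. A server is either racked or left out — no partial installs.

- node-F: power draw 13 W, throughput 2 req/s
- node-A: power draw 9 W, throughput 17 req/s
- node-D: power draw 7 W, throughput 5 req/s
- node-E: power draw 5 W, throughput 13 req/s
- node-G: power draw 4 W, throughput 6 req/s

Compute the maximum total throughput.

36

Allowing fractional choices, the relaxed optimum would be about 40.3, but servers are indivisible.
node-A + node-E + node-G: power draw 9 + 5 + 4 = 18 ≤ 24, throughput 17 + 13 + 6 = 36.
node-A + node-E: power draw 9 + 5 = 14 ≤ 24, throughput 17 + 13 = 30.
node-A + node-D + node-E: power draw 9 + 7 + 5 = 21 ≤ 24, throughput 17 + 5 + 13 = 35.
Best is node-A, node-E, and node-G with total throughput 36.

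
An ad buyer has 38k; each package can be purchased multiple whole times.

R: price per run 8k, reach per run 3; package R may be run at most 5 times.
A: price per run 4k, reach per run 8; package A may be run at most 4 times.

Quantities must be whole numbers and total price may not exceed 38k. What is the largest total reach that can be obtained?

38

Take 2×R and 4×A: price 32 ≤ 38, reach 2·3 + 4·8 = 38.
A has the best ratio (8/4) and is taken to its limit of 4; remaining capacity is filled optimally with the others.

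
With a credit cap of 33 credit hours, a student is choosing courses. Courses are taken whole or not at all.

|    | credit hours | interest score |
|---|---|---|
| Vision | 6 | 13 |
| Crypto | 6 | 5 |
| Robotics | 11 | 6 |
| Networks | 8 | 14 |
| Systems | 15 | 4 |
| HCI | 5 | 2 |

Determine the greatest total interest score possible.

38

Treat it as a binary knapsack problem.
Take Vision, Crypto, Robotics, and Networks: credit hours 6 + 6 + 11 + 8 = 31 ≤ 33, interest score 13 + 5 + 6 + 14 = 38.
No other feasible combination does better.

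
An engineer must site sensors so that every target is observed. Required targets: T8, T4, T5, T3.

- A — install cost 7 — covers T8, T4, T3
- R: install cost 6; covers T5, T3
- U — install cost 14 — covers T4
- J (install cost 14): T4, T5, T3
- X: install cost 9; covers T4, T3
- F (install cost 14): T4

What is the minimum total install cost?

13

Choose A and R: together they cover T8, T4, T5, T3 — every target.
Total install cost: 7 + 6 = 13.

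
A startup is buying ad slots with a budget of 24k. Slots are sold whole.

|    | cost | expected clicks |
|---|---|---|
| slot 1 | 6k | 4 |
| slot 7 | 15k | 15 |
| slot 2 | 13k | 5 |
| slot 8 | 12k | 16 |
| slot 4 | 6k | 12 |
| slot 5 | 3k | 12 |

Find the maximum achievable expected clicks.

slot 7 + slot 4 + slot 5: cost 15 + 6 + 3 = 24 ≤ 24, expected clicks 15 + 12 + 12 = 39.
slot 8 + slot 4 + slot 5: cost 12 + 6 + 3 = 21 ≤ 24, expected clicks 16 + 12 + 12 = 40.
Best is slot 8, slot 4, and slot 5 with total expected clicks 40.

40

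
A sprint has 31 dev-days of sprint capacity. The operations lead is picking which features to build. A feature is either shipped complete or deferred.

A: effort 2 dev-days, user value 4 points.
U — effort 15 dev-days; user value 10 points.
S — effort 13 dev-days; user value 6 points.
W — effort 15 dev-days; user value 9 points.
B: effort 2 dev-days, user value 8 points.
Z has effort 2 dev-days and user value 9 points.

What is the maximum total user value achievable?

31

Allowing fractional choices, the relaxed optimum would be about 37.0, but features are indivisible.
A + W + B + Z: effort 2 + 15 + 2 + 2 = 21 ≤ 31, user value 4 + 9 + 8 + 9 = 30.
A + U + B + Z: effort 2 + 15 + 2 + 2 = 21 ≤ 31, user value 4 + 10 + 8 + 9 = 31.
Best is A, U, B, and Z with total user value 31.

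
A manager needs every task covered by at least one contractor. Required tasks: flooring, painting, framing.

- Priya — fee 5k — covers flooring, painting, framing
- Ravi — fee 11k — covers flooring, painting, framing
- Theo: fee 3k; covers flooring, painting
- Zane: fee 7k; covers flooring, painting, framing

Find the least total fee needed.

5

The greedy cost-per-new-task heuristic would pick Theo and Priya for 8, but a cheaper cover exists.
Priya alone covers flooring, painting, framing — every task.
Total fee: 5.
No cover costs less than 5.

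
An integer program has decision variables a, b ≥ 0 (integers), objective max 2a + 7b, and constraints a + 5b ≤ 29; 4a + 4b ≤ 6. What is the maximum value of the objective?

The continuous relaxation peaks at (0, 1.5) with value 10.50; rounding to a feasible lattice point costs some objective.
(a,b)=(0,1) is feasible, giving 7.
(a,b)=(1,0) is feasible, giving 2.
(a,b)=(0,0) is feasible, giving 0.
The best lattice point is (0,1), giving 7.

7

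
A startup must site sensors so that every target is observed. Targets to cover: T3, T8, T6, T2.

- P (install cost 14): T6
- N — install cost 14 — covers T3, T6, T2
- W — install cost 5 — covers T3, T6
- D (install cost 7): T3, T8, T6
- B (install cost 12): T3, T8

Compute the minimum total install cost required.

This is an integer covering problem.
Choose N and D: together they cover T3, T8, T6, T2 — every target.
Total install cost: 14 + 7 = 21.
No cover costs less than 21.

21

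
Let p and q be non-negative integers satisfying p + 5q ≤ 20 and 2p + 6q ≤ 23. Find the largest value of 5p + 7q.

55

(p,q)=(11,0): 1·11+5·0=11≤20, 2·11+6·0=22≤23, objective 55.
(p,q)=(10,0): 1·10+5·0=10≤20, 2·10+6·0=20≤23, objective 50.
Maximum is 55 at (p,q)=(11,0).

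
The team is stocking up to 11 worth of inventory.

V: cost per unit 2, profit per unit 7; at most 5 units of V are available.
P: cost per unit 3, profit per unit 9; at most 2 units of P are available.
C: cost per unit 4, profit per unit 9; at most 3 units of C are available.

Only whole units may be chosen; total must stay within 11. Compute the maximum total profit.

V has the best ratio (7/2); taking only V gives at most 5×7 = 35 (stopped by the cost limit).
Mixing does better — 4×V and 1×P: cost 11 ≤ 11, profit 4·7 + 1·9 = 37.

37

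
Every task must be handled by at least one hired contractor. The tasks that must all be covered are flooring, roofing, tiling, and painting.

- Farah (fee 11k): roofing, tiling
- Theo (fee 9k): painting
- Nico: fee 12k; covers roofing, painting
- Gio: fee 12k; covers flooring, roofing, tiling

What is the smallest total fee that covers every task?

Choose Theo and Gio: together they cover flooring, roofing, tiling, painting — every task.
Total fee: 9 + 12 = 21.
No cover costs less than 21.

21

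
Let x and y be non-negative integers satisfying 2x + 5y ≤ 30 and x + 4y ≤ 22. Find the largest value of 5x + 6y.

(x,y)=(15,0): 2·15+5·0=30≤30, 1·15+4·0=15≤22, objective 75.
(x,y)=(14,0): 2·14+5·0=28≤30, 1·14+4·0=14≤22, objective 70.
The best lattice point is (15,0), giving 75.

75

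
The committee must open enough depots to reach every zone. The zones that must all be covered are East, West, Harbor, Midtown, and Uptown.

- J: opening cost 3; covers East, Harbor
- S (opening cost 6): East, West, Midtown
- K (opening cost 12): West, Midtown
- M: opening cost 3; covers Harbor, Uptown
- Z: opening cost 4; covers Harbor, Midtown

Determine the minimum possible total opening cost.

The greedy cost-per-new-zone heuristic would pick J, S, and M for 12, but a cheaper cover exists.
Choose S and M: together they cover East, West, Harbor, Midtown, Uptown — every zone.
Total opening cost: 6 + 3 = 9.
No cover costs less than 9.

9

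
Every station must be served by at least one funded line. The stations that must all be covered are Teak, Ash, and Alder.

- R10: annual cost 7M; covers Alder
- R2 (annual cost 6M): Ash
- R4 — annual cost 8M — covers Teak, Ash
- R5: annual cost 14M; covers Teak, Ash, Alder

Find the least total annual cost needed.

This is an integer covering problem.
The greedy cost-per-new-station heuristic would pick R4 and R10 for 15, but a cheaper cover exists.
R5 alone covers Teak, Ash, Alder — every station.
Total annual cost: 14.
No cover costs less than 14.

14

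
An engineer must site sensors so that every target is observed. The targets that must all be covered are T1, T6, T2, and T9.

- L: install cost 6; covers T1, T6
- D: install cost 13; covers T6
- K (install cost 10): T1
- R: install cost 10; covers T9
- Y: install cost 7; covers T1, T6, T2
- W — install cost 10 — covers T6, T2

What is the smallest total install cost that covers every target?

17

Choose R and Y: together they cover T1, T6, T2, T9 — every target.
Total install cost: 10 + 7 = 17.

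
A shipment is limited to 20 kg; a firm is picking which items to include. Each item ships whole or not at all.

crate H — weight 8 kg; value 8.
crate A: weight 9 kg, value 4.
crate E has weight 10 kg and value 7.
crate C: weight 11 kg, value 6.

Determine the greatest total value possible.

15

This is an integer program with binary decision variables.
Take crate H and crate E: weight 8 + 10 = 18 ≤ 20, value 8 + 7 = 15.
No other feasible combination does better.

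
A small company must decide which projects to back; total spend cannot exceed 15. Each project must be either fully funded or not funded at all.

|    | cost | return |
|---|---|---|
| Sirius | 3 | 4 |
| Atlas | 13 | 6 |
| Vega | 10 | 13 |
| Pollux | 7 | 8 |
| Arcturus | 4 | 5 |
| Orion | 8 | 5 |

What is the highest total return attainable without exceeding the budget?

18

Allowing fractional choices, the relaxed optimum would be about 19.5, but projects are indivisible.
Vega + Arcturus: cost 10 + 4 = 14 ≤ 15, return 13 + 5 = 18.
Sirius + Vega: cost 3 + 10 = 13 ≤ 15, return 4 + 13 = 17.
Best is Vega and Arcturus with total return 18.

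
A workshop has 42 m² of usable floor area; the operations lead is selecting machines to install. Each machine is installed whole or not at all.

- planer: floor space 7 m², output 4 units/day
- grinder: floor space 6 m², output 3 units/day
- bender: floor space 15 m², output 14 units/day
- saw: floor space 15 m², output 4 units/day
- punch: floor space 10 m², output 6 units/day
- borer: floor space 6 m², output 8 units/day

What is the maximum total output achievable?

Take planer, bender, punch, and borer: floor space 7 + 15 + 10 + 6 = 38 ≤ 42, output 4 + 14 + 6 + 8 = 32.
No other feasible combination does better.

32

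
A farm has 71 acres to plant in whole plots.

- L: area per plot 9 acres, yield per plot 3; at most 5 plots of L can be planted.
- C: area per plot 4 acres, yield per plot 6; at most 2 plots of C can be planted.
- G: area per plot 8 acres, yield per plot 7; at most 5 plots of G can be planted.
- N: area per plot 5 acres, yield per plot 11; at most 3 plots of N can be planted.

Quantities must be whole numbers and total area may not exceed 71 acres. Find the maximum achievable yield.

2×C, 5×G, and 3×N: area 63 ≤ 71, yield 2·6 + 5·7 + 3·11 = 80.
1×L, 1×C, 5×G, and 3×N: area 68 ≤ 71, yield 1·3 + 1·6 + 5·7 + 3·11 = 77.
Best is 80.

80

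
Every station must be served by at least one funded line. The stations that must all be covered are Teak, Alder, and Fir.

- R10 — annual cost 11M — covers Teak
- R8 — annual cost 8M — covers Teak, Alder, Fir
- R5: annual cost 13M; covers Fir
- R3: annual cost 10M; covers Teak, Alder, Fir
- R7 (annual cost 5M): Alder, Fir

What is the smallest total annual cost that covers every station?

8

The greedy cost-per-new-station heuristic would pick R7 and R8 for 13, but a cheaper cover exists.
R8 alone covers Teak, Alder, Fir — every station.
Total annual cost: 8.
No cover costs less than 8.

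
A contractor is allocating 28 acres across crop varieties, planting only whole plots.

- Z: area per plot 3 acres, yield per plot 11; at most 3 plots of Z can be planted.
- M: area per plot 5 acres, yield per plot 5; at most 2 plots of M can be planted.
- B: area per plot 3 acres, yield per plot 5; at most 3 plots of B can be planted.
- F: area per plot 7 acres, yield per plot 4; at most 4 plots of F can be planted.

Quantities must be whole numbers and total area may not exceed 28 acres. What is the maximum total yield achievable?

58

Z has the best ratio (11/3); taking only Z gives at most 3×11 = 33 (stopped by the supply cap of 3).
Mixing does better — 3×Z, 2×M, and 3×B: area 28 ≤ 28, yield 3·11 + 2·5 + 3·5 = 58.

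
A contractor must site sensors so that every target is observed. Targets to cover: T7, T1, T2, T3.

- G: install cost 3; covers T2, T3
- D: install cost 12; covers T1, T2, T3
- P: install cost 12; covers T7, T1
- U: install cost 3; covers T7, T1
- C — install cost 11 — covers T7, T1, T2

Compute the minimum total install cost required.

6

Choose G and U: together they cover T7, T1, T2, T3 — every target.
Total install cost: 3 + 3 = 6.
No cover costs less than 6.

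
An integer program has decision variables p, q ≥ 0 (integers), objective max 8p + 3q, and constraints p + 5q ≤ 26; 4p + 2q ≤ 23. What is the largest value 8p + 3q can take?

43

(p,q)=(5,1): 1·5+5·1=10≤26, 4·5+2·1=22≤23, objective 43.
(p,q)=(5,0): 1·5+5·0=5≤26, 4·5+2·0=20≤23, objective 40.
(p,q)=(4,2): 1·4+5·2=14≤26, 4·4+2·2=20≤23, objective 38.
No feasible integer point exceeds 43.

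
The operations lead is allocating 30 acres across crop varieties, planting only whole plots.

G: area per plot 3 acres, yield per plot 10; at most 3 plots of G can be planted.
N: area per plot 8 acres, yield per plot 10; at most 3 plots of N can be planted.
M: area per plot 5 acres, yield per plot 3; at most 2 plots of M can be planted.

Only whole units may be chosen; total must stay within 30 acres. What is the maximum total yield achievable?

53

G has the best ratio (10/3); taking only G gives at most 3×10 = 30 (stopped by the supply cap of 3).
Mixing does better — 3×G, 2×N, and 1×M: area 30 ≤ 30, yield 3·10 + 2·10 + 1·3 = 53.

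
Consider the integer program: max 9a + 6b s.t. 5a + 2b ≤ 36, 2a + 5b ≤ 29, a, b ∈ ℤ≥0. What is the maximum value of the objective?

The continuous relaxation peaks at (5.81, 3.48) with value 73.14; rounding to a feasible lattice point costs some objective.
(a,b)=(6,3): 5·6+2·3=36≤36, 2·6+5·3=27≤29, objective 72.
(a,b)=(6,2): 5·6+2·2=34≤36, 2·6+5·2=22≤29, objective 66.
(a,b)=(5,3): 5·5+2·3=31≤36, 2·5+5·3=25≤29, objective 63.
The best lattice point is (6,3), giving 72.

72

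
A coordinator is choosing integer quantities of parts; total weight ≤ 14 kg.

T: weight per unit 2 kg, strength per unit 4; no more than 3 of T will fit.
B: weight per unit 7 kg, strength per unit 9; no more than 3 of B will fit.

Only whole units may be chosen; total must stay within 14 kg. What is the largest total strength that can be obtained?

T has the best ratio (4/2); taking only T gives at most 3×4 = 12 (stopped by the supply cap of 3).
Mixing does better — 3×T and 1×B: weight 13 ≤ 14, strength 3·4 + 1·9 = 21.

21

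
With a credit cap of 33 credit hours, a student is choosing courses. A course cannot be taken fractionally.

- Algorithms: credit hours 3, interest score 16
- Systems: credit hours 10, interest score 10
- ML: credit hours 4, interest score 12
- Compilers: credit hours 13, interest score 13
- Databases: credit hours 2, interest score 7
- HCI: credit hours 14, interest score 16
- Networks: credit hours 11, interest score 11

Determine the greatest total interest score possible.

Algorithms + Systems + ML + Databases + HCI: credit hours 3 + 10 + 4 + 2 + 14 = 33 ≤ 33, interest score 16 + 10 + 12 + 7 + 16 = 61.
Algorithms + Systems + ML + Compilers + Databases: credit hours 3 + 10 + 4 + 13 + 2 = 32 ≤ 33, interest score 16 + 10 + 12 + 13 + 7 = 58.
Algorithms + ML + Compilers + Databases + Networks: credit hours 3 + 4 + 13 + 2 + 11 = 33 ≤ 33, interest score 16 + 12 + 13 + 7 + 11 = 59.
Best is Algorithms, Systems, ML, Databases, and HCI with total interest score 61.

61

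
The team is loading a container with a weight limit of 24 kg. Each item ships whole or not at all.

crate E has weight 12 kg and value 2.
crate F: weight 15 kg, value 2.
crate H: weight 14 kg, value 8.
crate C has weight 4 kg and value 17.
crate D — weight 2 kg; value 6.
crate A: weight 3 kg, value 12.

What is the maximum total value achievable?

This is an integer program with binary decision variables.
Take crate H, crate C, crate D, and crate A: weight 14 + 4 + 2 + 3 = 23 ≤ 24, value 8 + 17 + 6 + 12 = 43.
No other feasible combination does better.

43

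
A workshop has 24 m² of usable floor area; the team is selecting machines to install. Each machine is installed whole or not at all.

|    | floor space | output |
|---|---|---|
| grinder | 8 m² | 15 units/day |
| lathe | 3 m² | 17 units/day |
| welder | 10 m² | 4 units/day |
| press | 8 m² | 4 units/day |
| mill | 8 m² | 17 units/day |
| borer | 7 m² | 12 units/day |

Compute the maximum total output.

Treat it as a binary knapsack problem.
Allowing fractional choices, the relaxed optimum would be about 57.6, but machines are indivisible.
grinder + lathe + borer: floor space 8 + 3 + 7 = 18 ≤ 24, output 15 + 17 + 12 = 44.
lathe + mill + borer: floor space 3 + 8 + 7 = 18 ≤ 24, output 17 + 17 + 12 = 46.
grinder + lathe + mill: floor space 8 + 3 + 8 = 19 ≤ 24, output 15 + 17 + 17 = 49.
Best is grinder, lathe, and mill with total output 49.

49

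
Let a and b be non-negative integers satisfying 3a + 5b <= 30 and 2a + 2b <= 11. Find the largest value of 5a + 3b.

25

The continuous relaxation peaks at (5.5, 0) with value 27.50; rounding to a feasible lattice point costs some objective.
(a,b)=(5,0): 3·5+5·0=15≤30, 2·5+2·0=10≤11, objective 25.
(a,b)=(4,1): 3·4+5·1=17≤30, 2·4+2·1=10≤11, objective 23.
(a,b)=(4,0): 3·4+5·0=12≤30, 2·4+2·0=8≤11, objective 20.
No feasible integer point exceeds 25.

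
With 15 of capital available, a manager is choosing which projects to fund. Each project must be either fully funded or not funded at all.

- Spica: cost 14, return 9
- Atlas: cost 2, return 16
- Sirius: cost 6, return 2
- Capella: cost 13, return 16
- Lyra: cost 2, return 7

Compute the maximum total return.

32

Allowing fractional choices, the relaxed optimum would be about 36.5, but projects are indivisible.
Atlas + Lyra: cost 2 + 2 = 4 ≤ 15, return 16 + 7 = 23.
Atlas + Sirius + Lyra: cost 2 + 6 + 2 = 10 ≤ 15, return 16 + 2 + 7 = 25.
Atlas + Capella: cost 2 + 13 = 15 ≤ 15, return 16 + 16 = 32.
Best is Atlas and Capella with total return 32.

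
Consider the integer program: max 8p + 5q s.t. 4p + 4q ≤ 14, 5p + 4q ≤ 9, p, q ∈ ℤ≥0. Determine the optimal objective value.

The continuous relaxation peaks at (1.8, 0) with value 14.40; rounding to a feasible lattice point costs some objective.
(p,q)=(1,1): 4·1+4·1=8≤14, 5·1+4·1=9≤9, objective 13.
(p,q)=(0,2): 4·0+4·2=8≤14, 5·0+4·2=8≤9, objective 10.
(p,q)=(1,0): 4·1+4·0=4≤14, 5·1+4·0=5≤9, objective 8.
(p,q)=(0,1): 4·0+4·1=4≤14, 5·0+4·1=4≤9, objective 5.
No feasible integer point exceeds 13.

13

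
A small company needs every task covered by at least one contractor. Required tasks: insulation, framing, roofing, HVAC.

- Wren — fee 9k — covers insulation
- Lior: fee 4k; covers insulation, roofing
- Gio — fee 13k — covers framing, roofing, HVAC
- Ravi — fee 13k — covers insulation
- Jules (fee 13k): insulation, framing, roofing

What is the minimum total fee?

17

Choose Lior and Gio: together they cover insulation, framing, roofing, HVAC — every task.
Total fee: 4 + 13 = 17.
No cover costs less than 17.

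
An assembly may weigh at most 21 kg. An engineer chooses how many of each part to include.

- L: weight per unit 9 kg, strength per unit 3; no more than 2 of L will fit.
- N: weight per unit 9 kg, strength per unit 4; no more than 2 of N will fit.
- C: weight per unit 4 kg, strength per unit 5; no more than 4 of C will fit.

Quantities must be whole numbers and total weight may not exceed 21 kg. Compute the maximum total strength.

This is a bounded integer knapsack.
4×C: weight 16 ≤ 21, strength 4·5 = 20.
1×N and 3×C: weight 21 ≤ 21, strength 1·4 + 3·5 = 19.
Best is 20.

20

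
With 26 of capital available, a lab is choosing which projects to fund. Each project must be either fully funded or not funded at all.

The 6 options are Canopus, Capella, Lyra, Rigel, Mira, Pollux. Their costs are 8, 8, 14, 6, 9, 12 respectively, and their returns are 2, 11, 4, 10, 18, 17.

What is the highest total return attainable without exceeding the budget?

Allowing fractional choices, the relaxed optimum would be about 43.6, but projects are indivisible.
Capella + Rigel + Mira: cost 8 + 6 + 9 = 23 ≤ 26, return 11 + 10 + 18 = 39.
Mira + Pollux: cost 9 + 12 = 21 ≤ 26, return 18 + 17 = 35.
Capella + Rigel + Pollux: cost 8 + 6 + 12 = 26 ≤ 26, return 11 + 10 + 17 = 38.
Best is Capella, Rigel, and Mira with total return 39.

39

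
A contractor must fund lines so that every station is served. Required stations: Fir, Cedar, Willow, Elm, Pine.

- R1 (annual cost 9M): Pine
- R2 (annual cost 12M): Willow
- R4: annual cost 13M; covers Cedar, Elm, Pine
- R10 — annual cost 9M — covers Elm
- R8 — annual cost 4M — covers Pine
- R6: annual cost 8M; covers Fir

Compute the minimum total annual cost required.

The greedy cost-per-new-station heuristic would pick R8, R4, R6, and R2 for 37, but a cheaper cover exists.
Choose R2, R4, and R6: together they cover Fir, Cedar, Willow, Elm, Pine — every station.
Total annual cost: 12 + 13 + 8 = 33.
No cover costs less than 33.

33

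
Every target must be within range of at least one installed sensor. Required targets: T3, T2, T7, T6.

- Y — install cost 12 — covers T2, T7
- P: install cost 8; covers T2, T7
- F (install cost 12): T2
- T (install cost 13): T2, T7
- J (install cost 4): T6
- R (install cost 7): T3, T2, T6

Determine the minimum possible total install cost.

15

Choose P and R: together they cover T3, T2, T7, T6 — every target.
Total install cost: 8 + 7 = 15.
No cover costs less than 15.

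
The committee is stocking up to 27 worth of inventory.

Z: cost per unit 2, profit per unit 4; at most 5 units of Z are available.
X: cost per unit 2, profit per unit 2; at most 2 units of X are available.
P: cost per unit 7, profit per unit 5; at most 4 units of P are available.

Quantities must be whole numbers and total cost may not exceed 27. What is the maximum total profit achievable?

32

This is a bounded integer knapsack.
Z has the best ratio (4/2); taking only Z gives at most 5×4 = 20 (stopped by the supply cap of 5).
Mixing does better — 5×Z, 1×X, and 2×P: cost 26 ≤ 27, profit 5·4 + 1·2 + 2·5 = 32.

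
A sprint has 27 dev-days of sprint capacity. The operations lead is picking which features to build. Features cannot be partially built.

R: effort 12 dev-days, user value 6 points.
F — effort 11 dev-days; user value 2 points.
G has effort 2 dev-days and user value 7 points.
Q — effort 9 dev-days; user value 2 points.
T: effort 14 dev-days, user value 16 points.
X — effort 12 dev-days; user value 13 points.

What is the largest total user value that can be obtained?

29

Treat it as a binary knapsack problem.
Take T and X: effort 14 + 12 = 26 ≤ 27, user value 16 + 13 = 29.
No other feasible combination does better.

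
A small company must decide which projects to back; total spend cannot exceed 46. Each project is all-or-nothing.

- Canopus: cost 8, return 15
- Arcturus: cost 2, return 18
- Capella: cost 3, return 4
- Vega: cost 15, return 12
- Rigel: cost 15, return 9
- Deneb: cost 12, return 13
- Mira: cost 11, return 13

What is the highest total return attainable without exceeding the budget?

63

Take Canopus, Arcturus, Capella, Deneb, and Mira: cost 8 + 2 + 3 + 12 + 11 = 36 ≤ 46, return 15 + 18 + 4 + 13 + 13 = 63.
No other feasible combination does better.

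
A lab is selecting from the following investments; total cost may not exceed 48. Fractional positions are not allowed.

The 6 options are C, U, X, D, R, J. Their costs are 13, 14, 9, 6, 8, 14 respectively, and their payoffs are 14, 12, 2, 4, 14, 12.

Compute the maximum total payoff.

Allowing fractional choices, the relaxed optimum would be about 51.1, but investments are indivisible.
C + D + R + J: cost 13 + 6 + 8 + 14 = 41 ≤ 48, payoff 14 + 4 + 14 + 12 = 44.
C + U + D + R: cost 13 + 14 + 6 + 8 = 41 ≤ 48, payoff 14 + 12 + 4 + 14 = 44.
U + D + R + J: cost 14 + 6 + 8 + 14 = 42 ≤ 48, payoff 12 + 4 + 14 + 12 = 42.
The maximum payoff is 44; one optimal choice is C, U, D, and R.

44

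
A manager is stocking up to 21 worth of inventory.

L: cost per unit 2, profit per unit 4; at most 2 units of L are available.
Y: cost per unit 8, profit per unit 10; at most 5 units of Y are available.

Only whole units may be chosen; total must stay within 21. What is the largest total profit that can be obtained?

This is a bounded integer knapsack.
Take 2×L and 2×Y: cost 20 ≤ 21, profit 2·4 + 2·10 = 28.
L has the best ratio (4/2) and is taken to its limit of 2; remaining capacity is filled optimally with the others.

28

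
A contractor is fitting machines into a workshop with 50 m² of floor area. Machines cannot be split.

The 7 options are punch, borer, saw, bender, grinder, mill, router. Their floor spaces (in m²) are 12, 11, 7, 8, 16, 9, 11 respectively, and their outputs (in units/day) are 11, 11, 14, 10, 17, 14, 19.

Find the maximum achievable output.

69

Allowing fractional choices, the relaxed optimum would be about 72.9, but machines are indivisible.
punch + borer + saw + mill + router: floor space 12 + 11 + 7 + 9 + 11 = 50 ≤ 50, output 11 + 11 + 14 + 14 + 19 = 69.
borer + saw + bender + mill + router: floor space 11 + 7 + 8 + 9 + 11 = 46 ≤ 50, output 11 + 14 + 10 + 14 + 19 = 68.
Best is punch, borer, saw, mill, and router with total output 69.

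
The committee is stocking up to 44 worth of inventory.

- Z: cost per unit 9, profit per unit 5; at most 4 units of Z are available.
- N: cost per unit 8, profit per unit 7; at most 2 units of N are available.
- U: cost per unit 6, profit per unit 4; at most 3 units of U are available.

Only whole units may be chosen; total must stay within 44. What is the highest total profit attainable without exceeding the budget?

31

N has the best ratio (7/8); taking only N gives at most 2×7 = 14 (stopped by the supply cap of 2).
Mixing does better — 1×Z, 2×N, and 3×U: cost 43 ≤ 44, profit 1·5 + 2·7 + 3·4 = 31.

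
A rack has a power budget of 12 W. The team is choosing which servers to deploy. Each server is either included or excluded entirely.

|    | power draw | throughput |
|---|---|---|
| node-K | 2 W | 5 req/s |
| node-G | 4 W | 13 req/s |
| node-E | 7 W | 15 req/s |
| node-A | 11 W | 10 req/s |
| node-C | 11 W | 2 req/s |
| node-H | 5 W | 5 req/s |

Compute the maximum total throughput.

28

Take node-G and node-E: power draw 4 + 7 = 11 ≤ 12, throughput 13 + 15 = 28.
No other feasible combination does better.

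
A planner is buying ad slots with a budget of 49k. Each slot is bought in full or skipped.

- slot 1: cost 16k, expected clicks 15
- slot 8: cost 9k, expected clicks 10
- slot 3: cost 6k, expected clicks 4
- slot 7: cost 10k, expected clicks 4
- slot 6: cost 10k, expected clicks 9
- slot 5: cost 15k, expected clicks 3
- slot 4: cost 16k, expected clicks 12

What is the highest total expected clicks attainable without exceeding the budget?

Take slot 1, slot 8, slot 3, and slot 4: cost 16 + 9 + 6 + 16 = 47 ≤ 49, expected clicks 15 + 10 + 4 + 12 = 41.
No other feasible combination does better.

41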